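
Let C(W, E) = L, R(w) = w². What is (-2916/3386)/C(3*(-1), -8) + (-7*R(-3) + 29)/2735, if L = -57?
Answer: 235532/87976745 ≈ 0.0026772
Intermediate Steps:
C(W, E) = -57
(-2916/3386)/C(3*(-1), -8) + (-7*R(-3) + 29)/2735 = -2916/3386/(-57) + (-7*(-3)² + 29)/2735 = -2916*1/3386*(-1/57) + (-7*9 + 29)*(1/2735) = -1458/1693*(-1/57) + (-63 + 29)*(1/2735) = 486/32167 - 34*1/2735 = 486/32167 - 34/2735 = 235532/87976745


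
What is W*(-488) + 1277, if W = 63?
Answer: -29467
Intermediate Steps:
W*(-488) + 1277 = 63*(-488) + 1277 = -30744 + 1277 = -29467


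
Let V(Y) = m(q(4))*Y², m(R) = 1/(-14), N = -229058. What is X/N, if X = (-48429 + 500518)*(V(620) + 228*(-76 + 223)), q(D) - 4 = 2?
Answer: -9586999334/801703 ≈ -11958.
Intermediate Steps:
q(D) = 6 (q(D) = 4 + 2 = 6)
m(R) = -1/14
V(Y) = -Y²/14
X = 19173998668/7 (X = (-48429 + 500518)*(-1/14*620² + 228*(-76 + 223)) = 452089*(-1/14*384400 + 228*147) = 452089*(-192200/7 + 33516) = 452089*(42412/7) = 19173998668/7 ≈ 2.7391e+9)
X/N = (19173998668/7)/(-229058) = (19173998668/7)*(-1/229058) = -9586999334/801703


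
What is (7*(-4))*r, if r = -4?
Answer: 112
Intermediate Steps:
(7*(-4))*r = (7*(-4))*(-4) = -28*(-4) = 112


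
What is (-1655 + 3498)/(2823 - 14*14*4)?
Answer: 1843/2039 ≈ 0.90387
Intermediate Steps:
(-1655 + 3498)/(2823 - 14*14*4) = 1843/(2823 - 196*4) = 1843/(2823 - 784) = 1843/2039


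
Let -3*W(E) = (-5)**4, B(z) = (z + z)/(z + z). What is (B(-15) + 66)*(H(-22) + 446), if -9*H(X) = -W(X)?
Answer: 764939/27 ≈ 28331.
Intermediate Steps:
B(z) = 1 (B(z) = (2*z)/((2*z)) = (2*z)*(1/(2*z)) = 1)
W(E) = -625/3 (W(E) = -1/3*(-5)**4 = -1/3*625 = -625/3)
H(X) = -625/27 (H(X) = -(-1)*(-625)/(9*3) = -1/9*625/3 = -625/27)
(B(-15) + 66)*(H(-22) + 446) = (1 + 66)*(-625/27 + 446) = 67*(11417/27) = 764939/27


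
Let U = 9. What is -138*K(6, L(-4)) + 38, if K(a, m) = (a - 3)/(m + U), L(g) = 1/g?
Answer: -326/35 ≈ -9.3143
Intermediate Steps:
L(g) = 1/g
K(a, m) = (-3 + a)/(9 + m) (K(a, m) = (a - 3)/(m + 9) = (-3 + a)/(9 + m))
-138*K(6, L(-4)) + 38 = -138*(-3 + 6)/(9 + 1/(-4)) + 38 = -138*3/(9 - ¼) + 38 = -138*3/35/4 + 38 = -552*3/35 + 38 = -138*12/35 + 38 = -1656/35 + 38 = -326/35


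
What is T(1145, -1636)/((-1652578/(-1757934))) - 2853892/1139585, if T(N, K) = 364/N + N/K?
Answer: -1026804250625934491/352774737222551860 ≈ -2.9107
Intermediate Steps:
T(1145, -1636)/((-1652578/(-1757934))) - 2853892/1139585 = (364/1145 + 1145/(-1636))/((-1652578/(-1757934))) - 2853892/1139585 = (364*(1/1145) + 1145*(-1/1636))/((-1652578*(-1/1757934))) - 2853892*1/1139585 = (364/1145 - 1145/1636)/(826289/878967) - 2853892/1139585 = -715521/1873220*878967/826289 - 2853892/1139585 = -628919346807/1547821080580 - 2853892/1139585 = -1026804250625934491/352774737222551860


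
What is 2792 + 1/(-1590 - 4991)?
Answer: 18374151/6581 ≈ 2792.0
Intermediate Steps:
2792 + 1/(-1590 - 4991) = 2792 + 1/(-6581) = 2792 - 1/6581 = 18374151/6581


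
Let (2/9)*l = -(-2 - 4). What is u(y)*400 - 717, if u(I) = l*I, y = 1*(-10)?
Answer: -108717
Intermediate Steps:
y = -10
l = 27 (l = 9*(-(-2 - 4))/2 = 9*(-1*(-6))/2 = (9/2)*6 = 27)
u(I) = 27*I
u(y)*400 - 717 = (27*(-10))*400 - 717 = -270*400 - 717 = -108000 - 717 = -108717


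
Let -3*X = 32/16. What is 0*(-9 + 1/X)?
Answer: 0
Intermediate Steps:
X = -⅔ (X = -32/(3*16) = -⅓*2 = -⅔ ≈ -0.66667)
0*(-9 + 1/X) = 0*(-9 + 1/(-⅔)) = 0*(-9 - 3/2) = 0*(-21/2) = 0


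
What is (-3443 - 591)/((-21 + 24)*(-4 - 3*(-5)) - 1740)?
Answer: 4034/1707 ≈ 2.3632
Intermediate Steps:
(-3443 - 591)/((-21 + 24)*(-4 - 3*(-5)) - 1740) = -4034/(3*(-4 + 15) - 1740) = -4034/(3*11 - 1740) = -4034/(33 - 1740) = -4034/(-1707) = -4034*(-1/1707) = 4034/1707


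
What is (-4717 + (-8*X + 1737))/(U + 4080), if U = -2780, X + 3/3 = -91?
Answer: -561/325 ≈ -1.7262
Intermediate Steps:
X = -92 (X = -1 - 91 = -92)
(-4717 + (-8*X + 1737))/(U + 4080) = (-4717 + (-8*(-92) + 1737))/(-2780 + 4080) = (-4717 + (736 + 1737))/1300 = (-4717 + 2473)*(1/1300) = -2244*1/1300 = -561/325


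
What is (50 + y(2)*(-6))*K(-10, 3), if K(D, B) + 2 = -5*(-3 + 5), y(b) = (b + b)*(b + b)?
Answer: 552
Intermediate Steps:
y(b) = 4*b² (y(b) = (2*b)*(2*b) = 4*b²)
K(D, B) = -12 (K(D, B) = -2 - 5*(-3 + 5) = -2 - 5*2 = -2 - 10 = -12)
(50 + y(2)*(-6))*K(-10, 3) = (50 + (4*2²)*(-6))*(-12) = (50 + (4*4)*(-6))*(-12) = (50 + 16*(-6))*(-12) = (50 - 96)*(-12) = -46*(-12) = 552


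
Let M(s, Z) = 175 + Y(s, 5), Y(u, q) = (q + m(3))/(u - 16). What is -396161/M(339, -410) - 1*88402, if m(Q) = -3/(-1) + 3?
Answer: -5125855475/56536 ≈ -90665.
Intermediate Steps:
m(Q) = 6 (m(Q) = -3*(-1) + 3 = 3 + 3 = 6)
Y(u, q) = (6 + q)/(-16 + u) (Y(u, q) = (q + 6)/(u - 16) = (6 + q)/(-16 + u))
M(s, Z) = 175 + 11/(-16 + s) (M(s, Z) = 175 + (6 + 5)/(-16 + s) = 175 + 11/(-16 + s))
-396161/M(339, -410) - 1*88402 = -396161*(-16 + 339)/(-2789 + 175*339) - 1*88402 = -396161*323/(-2789 + 59325) - 88402 = -396161/((1/323)*56536) - 88402 = -396161/56536/323 - 88402 = -396161*323/56536 - 88402 = -127960003/56536 - 88402 = -5125855475/56536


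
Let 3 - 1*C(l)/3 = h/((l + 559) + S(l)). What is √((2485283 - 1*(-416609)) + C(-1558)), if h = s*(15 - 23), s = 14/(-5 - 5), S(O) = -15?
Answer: √12260531865/65 ≈ 1703.5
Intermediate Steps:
s = -7/5 (s = 14/(-10) = 14*(-⅒) = -7/5 ≈ -1.4000)
h = 56/5 (h = -7*(15 - 23)/5 = -7/5*(-8) = 56/5 ≈ 11.200)
C(l) = 9 - 168/(5*(544 + l)) (C(l) = 9 - 168/(5*((l + 559) - 15)) = 9 - 168/(5*((559 + l) - 15)) = 9 - 168/(5*(544 + l)))
√((2485283 - 1*(-416609)) + C(-1558)) = √((2485283 - 1*(-416609)) + 3*(8104 + 15*(-1558))/(5*(544 - 1558))) = √((2485283 + 416609) + (⅗)*(8104 - 23370)/(-1014)) = √(2901892 + (⅗)*(-1/1014)*(-15266)) = √(2901892 + 7633/845) = √(2452106373/845) = √12260531865/65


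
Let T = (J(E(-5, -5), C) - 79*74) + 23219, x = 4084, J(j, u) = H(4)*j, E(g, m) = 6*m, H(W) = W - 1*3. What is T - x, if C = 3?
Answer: 13259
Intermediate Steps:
H(W) = -3 + W (H(W) = W - 3 = -3 + W)
J(j, u) = j (J(j, u) = (-3 + 4)*j = 1*j = j)
T = 17343 (T = (6*(-5) - 79*74) + 23219 = (-30 - 5846) + 23219 = -5876 + 23219 = 17343)
T - x = 17343 - 1*4084 = 17343 - 4084 = 13259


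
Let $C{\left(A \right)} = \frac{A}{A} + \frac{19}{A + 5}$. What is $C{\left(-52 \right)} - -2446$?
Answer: $\frac{114990}{47} \approx 2446.6$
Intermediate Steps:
$C{\left(A \right)} = 1 + \frac{19}{5 + A}$
$C{\left(-52 \right)} - -2446 = \frac{24 - 52}{5 - 52} - -2446 = \frac{1}{-47} \left(-28\right) + 2446 = \left(- \frac{1}{47}\right) \left(-28\right) + 2446 = \frac{28}{47} + 2446 = \frac{114990}{47}$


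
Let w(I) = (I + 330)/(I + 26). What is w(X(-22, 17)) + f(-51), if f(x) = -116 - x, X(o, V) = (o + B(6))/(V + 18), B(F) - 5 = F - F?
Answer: -2448/47 ≈ -52.085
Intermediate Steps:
B(F) = 5 (B(F) = 5 + (F - F) = 5 + 0 = 5)
X(o, V) = (5 + o)/(18 + V) (X(o, V) = (o + 5)/(V + 18) = (5 + o)/(18 + V))
w(I) = (330 + I)/(26 + I)
w(X(-22, 17)) + f(-51) = (330 + (5 - 22)/(18 + 17))/(26 + (5 - 22)/(18 + 17)) + (-116 - 1*(-51)) = (330 - 17/35)/(26 - 17/35) + (-116 + 51) = (330 + (1/35)*(-17))/(26 + (1/35)*(-17)) - 65 = (330 - 17/35)/(26 - 17/35) - 65 = (11533/35)/(893/35) - 65 = (35/893)*(11533/35) - 65 = 607/47 - 65 = -2448/47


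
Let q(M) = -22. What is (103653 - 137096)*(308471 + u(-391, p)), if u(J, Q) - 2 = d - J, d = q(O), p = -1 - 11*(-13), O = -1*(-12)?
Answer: -10328603006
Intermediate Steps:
O = 12
p = 142 (p = -1 + 143 = 142)
d = -22
u(J, Q) = -20 - J (u(J, Q) = 2 + (-22 - J) = -20 - J)
(103653 - 137096)*(308471 + u(-391, p)) = (103653 - 137096)*(308471 + (-20 - 1*(-391))) = -33443*(308471 + (-20 + 391)) = -33443*(308471 + 371) = -33443*308842 = -10328603006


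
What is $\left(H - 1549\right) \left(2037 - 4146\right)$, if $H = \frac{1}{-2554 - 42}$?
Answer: $\frac{8480721345}{2596} \approx 3.2668 \cdot 10^{6}$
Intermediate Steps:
$H = - \frac{1}{2596}$ ($H = \frac{1}{-2554 - 42} = \frac{1}{-2596} = - \frac{1}{2596} \approx -0.00038521$)
$\left(H - 1549\right) \left(2037 - 4146\right) = \left(- \frac{1}{2596} - 1549\right) \left(2037 - 4146\right) = \left(- \frac{4021205}{2596}\right) \left(-2109\right) = \frac{8480721345}{2596}$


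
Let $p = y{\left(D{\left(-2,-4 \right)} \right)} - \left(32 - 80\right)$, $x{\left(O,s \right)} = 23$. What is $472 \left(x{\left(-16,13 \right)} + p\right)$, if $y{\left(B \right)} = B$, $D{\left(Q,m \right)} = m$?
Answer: $31624$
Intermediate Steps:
$p = 44$ ($p = -4 - \left(32 - 80\right) = -4 - -48 = -4 + 48 = 44$)
$472 \left(x{\left(-16,13 \right)} + p\right) = 472 \left(23 + 44\right) = 472 \cdot 67 = 31624$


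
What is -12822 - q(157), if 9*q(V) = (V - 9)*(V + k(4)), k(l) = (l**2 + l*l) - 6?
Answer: -47494/3 ≈ -15831.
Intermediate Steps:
k(l) = -6 + 2*l**2 (k(l) = (l**2 + l**2) - 6 = 2*l**2 - 6 = -6 + 2*l**2)
q(V) = (-9 + V)*(26 + V)/9 (q(V) = ((V - 9)*(V + (-6 + 2*4**2)))/9 = ((-9 + V)*(V + (-6 + 2*16)))/9 = ((-9 + V)*(V + (-6 + 32)))/9 = ((-9 + V)*(V + 26))/9 = ((-9 + V)*(26 + V))/9 = (-9 + V)*(26 + V)/9)
-12822 - q(157) = -12822 - (-26 + (1/9)*157**2 + (17/9)*157) = -12822 - (-26 + (1/9)*24649 + 2669/9) = -12822 - (-26 + 24649/9 + 2669/9) = -12822 - 1*9028/3 = -12822 - 9028/3 = -47494/3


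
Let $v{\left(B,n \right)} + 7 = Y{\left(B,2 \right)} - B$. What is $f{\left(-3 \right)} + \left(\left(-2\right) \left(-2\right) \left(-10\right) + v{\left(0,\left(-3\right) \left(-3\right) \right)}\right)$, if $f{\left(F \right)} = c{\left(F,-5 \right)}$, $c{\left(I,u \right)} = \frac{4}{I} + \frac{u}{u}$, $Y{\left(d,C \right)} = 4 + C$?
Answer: $- \frac{124}{3} \approx -41.333$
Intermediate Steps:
$v{\left(B,n \right)} = -1 - B$ ($v{\left(B,n \right)} = -7 - \left(-6 + B\right) = -1 - B$)
$c{\left(I,u \right)} = 1 + \frac{4}{I}$ ($c{\left(I,u \right)} = \frac{4}{I} + 1 = 1 + \frac{4}{I}$)
$f{\left(F \right)} = \frac{4 + F}{F}$
$f{\left(-3 \right)} + \left(\left(-2\right) \left(-2\right) \left(-10\right) + v{\left(0,\left(-3\right) \left(-3\right) \right)}\right) = \frac{4 - 3}{-3} + \left(\left(-2\right) \left(-2\right) \left(-10\right) - 1\right) = \left(- \frac{1}{3}\right) 1 + \left(4 \left(-10\right) + \left(-1 + 0\right)\right) = - \frac{1}{3} - 41 = - \frac{124}{3}$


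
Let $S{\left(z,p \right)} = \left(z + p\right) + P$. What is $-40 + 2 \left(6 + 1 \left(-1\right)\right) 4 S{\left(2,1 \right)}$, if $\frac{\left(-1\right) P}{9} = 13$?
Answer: $-4600$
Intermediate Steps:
$P = -117$ ($P = \left(-9\right) 13 = -117$)
$S{\left(z,p \right)} = -117 + p + z$ ($S{\left(z,p \right)} = \left(z + p\right) - 117 = \left(p + z\right) - 117 = -117 + p + z$)
$-40 + 2 \left(6 + 1 \left(-1\right)\right) 4 S{\left(2,1 \right)} = -40 + 2 \left(6 + 1 \left(-1\right)\right) 4 \left(-117 + 1 + 2\right) = -40 + 2 \left(6 - 1\right) 4 \left(-114\right) = -40 + 2 \cdot 5 \cdot 4 \left(-114\right) = -40 + 10 \cdot 4 \left(-114\right) = -40 + 40 \left(-114\right) = -40 - 4560 = -4600$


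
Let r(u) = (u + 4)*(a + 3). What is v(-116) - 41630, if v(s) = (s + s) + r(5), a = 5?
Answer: -41790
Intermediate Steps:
r(u) = 32 + 8*u (r(u) = (u + 4)*(5 + 3) = (4 + u)*8 = 32 + 8*u)
v(s) = 72 + 2*s (v(s) = (s + s) + (32 + 8*5) = 2*s + (32 + 40) = 2*s + 72 = 72 + 2*s)
v(-116) - 41630 = (72 + 2*(-116)) - 41630 = (72 - 232) - 41630 = -160 - 41630 = -41790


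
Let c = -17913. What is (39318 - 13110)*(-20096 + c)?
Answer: -996139872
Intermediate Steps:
(39318 - 13110)*(-20096 + c) = (39318 - 13110)*(-20096 - 17913) = 26208*(-38009) = -996139872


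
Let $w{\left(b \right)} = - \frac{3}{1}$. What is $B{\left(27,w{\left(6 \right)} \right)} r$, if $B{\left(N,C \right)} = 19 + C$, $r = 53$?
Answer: $848$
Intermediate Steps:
$w{\left(b \right)} = -3$ ($w{\left(b \right)} = \left(-3\right) 1 = -3$)
$B{\left(27,w{\left(6 \right)} \right)} r = \left(19 - 3\right) 53 = 16 \cdot 53 = 848$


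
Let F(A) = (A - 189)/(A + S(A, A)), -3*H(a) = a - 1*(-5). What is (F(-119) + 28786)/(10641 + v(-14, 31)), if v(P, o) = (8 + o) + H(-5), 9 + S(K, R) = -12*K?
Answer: 9355373/3471000 ≈ 2.6953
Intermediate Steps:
H(a) = -5/3 - a/3 (H(a) = -(a - 1*(-5))/3 = -(a + 5)/3 = -(5 + a)/3 = -5/3 - a/3)
S(K, R) = -9 - 12*K
F(A) = (-189 + A)/(-9 - 11*A) (F(A) = (A - 189)/(A + (-9 - 12*A)) = (-189 + A)/(-9 - 11*A))
v(P, o) = 8 + o (v(P, o) = (8 + o) + (-5/3 - 1/3*(-5)) = (8 + o) + (-5/3 + 5/3) = (8 + o) + 0 = 8 + o)
(F(-119) + 28786)/(10641 + v(-14, 31)) = ((189 - 1*(-119))/(9 + 11*(-119)) + 28786)/(10641 + (8 + 31)) = ((189 + 119)/(9 - 1309) + 28786)/(10641 + 39) = (308/(-1300) + 28786)/10680 = (-1/1300*308 + 28786)*(1/10680) = (-77/325 + 28786)*(1/10680) = (9355373/325)*(1/10680) = 9355373/3471000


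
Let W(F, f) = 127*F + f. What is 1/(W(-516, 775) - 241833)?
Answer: -1/306590 ≈ -3.2617e-6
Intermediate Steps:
W(F, f) = f + 127*F
1/(W(-516, 775) - 241833) = 1/((775 + 127*(-516)) - 241833) = 1/((775 - 65532) - 241833) = 1/(-64757 - 241833) = 1/(-306590) = -1/306590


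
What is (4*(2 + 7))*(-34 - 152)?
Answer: -6696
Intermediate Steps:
(4*(2 + 7))*(-34 - 152) = (4*9)*(-186) = 36*(-186) = -6696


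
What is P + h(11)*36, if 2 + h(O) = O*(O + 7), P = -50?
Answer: 7006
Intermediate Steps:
h(O) = -2 + O*(7 + O) (h(O) = -2 + O*(O + 7) = -2 + O*(7 + O))
P + h(11)*36 = -50 + (-2 + 11² + 7*11)*36 = -50 + (-2 + 121 + 77)*36 = -50 + 196*36 = -50 + 7056 = 7006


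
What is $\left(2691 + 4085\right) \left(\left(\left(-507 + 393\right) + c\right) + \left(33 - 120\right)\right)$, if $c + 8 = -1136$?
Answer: $-9113720$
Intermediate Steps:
$c = -1144$ ($c = -8 - 1136 = -1144$)
$\left(2691 + 4085\right) \left(\left(\left(-507 + 393\right) + c\right) + \left(33 - 120\right)\right) = \left(2691 + 4085\right) \left(\left(\left(-507 + 393\right) - 1144\right) + \left(33 - 120\right)\right) = 6776 \left(\left(-114 - 1144\right) + \left(33 - 120\right)\right) = 6776 \left(-1258 - 87\right) = 6776 \left(-1345\right) = -9113720$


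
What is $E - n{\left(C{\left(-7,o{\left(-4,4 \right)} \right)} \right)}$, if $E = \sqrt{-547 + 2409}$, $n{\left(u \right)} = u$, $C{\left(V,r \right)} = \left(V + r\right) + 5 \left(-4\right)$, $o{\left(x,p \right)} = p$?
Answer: $23 + 7 \sqrt{38} \approx 66.151$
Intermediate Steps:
$C{\left(V,r \right)} = -20 + V + r$ ($C{\left(V,r \right)} = \left(V + r\right) - 20 = -20 + V + r$)
$E = 7 \sqrt{38}$ ($E = \sqrt{1862} = 7 \sqrt{38} \approx 43.151$)
$E - n{\left(C{\left(-7,o{\left(-4,4 \right)} \right)} \right)} = 7 \sqrt{38} - \left(-20 - 7 + 4\right) = 7 \sqrt{38} - -23 = 7 \sqrt{38} + 23 = 23 + 7 \sqrt{38}$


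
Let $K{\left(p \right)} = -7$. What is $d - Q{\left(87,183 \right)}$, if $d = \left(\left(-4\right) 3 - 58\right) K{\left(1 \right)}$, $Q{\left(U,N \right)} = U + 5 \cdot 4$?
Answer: $383$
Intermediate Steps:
$Q{\left(U,N \right)} = 20 + U$ ($Q{\left(U,N \right)} = U + 20 = 20 + U$)
$d = 490$ ($d = \left(\left(-4\right) 3 - 58\right) \left(-7\right) = \left(-12 - 58\right) \left(-7\right) = \left(-70\right) \left(-7\right) = 490$)
$d - Q{\left(87,183 \right)} = 490 - \left(20 + 87\right) = 490 - 107 = 383$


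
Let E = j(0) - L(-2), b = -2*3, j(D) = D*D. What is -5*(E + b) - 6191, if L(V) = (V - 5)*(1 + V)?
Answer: -6126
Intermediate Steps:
j(D) = D²
b = -6
L(V) = (1 + V)*(-5 + V) (L(V) = (-5 + V)*(1 + V) = (1 + V)*(-5 + V))
E = -7 (E = 0² - (-5 + (-2)² - 4*(-2)) = 0 - (-5 + 4 + 8) = 0 - 1*7 = 0 - 7 = -7)
-5*(E + b) - 6191 = -5*(-7 - 6) - 6191 = -5*(-13) - 6191 = 65 - 6191 = -6126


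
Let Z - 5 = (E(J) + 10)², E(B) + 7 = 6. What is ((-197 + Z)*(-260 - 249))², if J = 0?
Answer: 3192137001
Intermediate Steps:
E(B) = -1 (E(B) = -7 + 6 = -1)
Z = 86 (Z = 5 + (-1 + 10)² = 5 + 9² = 5 + 81 = 86)
((-197 + Z)*(-260 - 249))² = ((-197 + 86)*(-260 - 249))² = (-111*(-509))² = 56499² = 3192137001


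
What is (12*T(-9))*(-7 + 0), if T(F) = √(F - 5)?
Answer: -84*I*√14 ≈ -314.3*I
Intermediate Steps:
T(F) = √(-5 + F)
(12*T(-9))*(-7 + 0) = (12*√(-5 - 9))*(-7 + 0) = (12*√(-14))*(-7) = (12*(I*√14))*(-7) = (12*I*√14)*(-7) = -84*I*√14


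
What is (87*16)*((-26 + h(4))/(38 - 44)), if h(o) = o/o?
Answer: 5800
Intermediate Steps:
h(o) = 1
(87*16)*((-26 + h(4))/(38 - 44)) = (87*16)*((-26 + 1)/(38 - 44)) = 1392*(-25/(-6)) = 1392*(-25*(-⅙)) = 1392*(25/6) = 5800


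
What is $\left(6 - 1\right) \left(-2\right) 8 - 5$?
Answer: $-85$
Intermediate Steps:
$\left(6 - 1\right) \left(-2\right) 8 - 5 = 5 \left(-2\right) 8 - 5 = \left(-10\right) 8 - 5 = -80 - 5 = -85$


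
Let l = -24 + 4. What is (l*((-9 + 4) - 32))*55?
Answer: 40700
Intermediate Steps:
l = -20
(l*((-9 + 4) - 32))*55 = -20*((-9 + 4) - 32)*55 = -20*(-5 - 32)*55 = -20*(-37)*55 = 740*55 = 40700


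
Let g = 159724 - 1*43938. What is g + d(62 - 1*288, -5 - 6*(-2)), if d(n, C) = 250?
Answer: 116036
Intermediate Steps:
g = 115786 (g = 159724 - 43938 = 115786)
g + d(62 - 1*288, -5 - 6*(-2)) = 115786 + 250 = 116036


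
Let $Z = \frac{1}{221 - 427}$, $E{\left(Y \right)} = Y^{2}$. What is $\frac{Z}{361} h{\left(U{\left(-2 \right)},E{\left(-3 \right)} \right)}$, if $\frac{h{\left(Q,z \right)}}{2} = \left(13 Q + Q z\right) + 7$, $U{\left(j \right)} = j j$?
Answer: $- \frac{5}{1957} \approx -0.0025549$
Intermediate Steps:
$U{\left(j \right)} = j^{2}$
$Z = - \frac{1}{206}$ ($Z = \frac{1}{-206} = - \frac{1}{206} \approx -0.0048544$)
$h{\left(Q,z \right)} = 14 + 26 Q + 2 Q z$ ($h{\left(Q,z \right)} = 2 \left(\left(13 Q + Q z\right) + 7\right) = 2 \left(7 + 13 Q + Q z\right) = 14 + 26 Q + 2 Q z$)
$\frac{Z}{361} h{\left(U{\left(-2 \right)},E{\left(-3 \right)} \right)} = - \frac{1}{206 \cdot 361} \left(14 + 26 \left(-2\right)^{2} + 2 \left(-2\right)^{2} \left(-3\right)^{2}\right) = \left(- \frac{1}{206}\right) \frac{1}{361} \left(14 + 26 \cdot 4 + 2 \cdot 4 \cdot 9\right) = - \frac{14 + 104 + 72}{74366} = \left(- \frac{1}{74366}\right) 190 = - \frac{5}{1957}$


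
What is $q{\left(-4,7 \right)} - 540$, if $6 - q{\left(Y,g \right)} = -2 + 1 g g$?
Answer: $-581$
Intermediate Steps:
$q{\left(Y,g \right)} = 8 - g^{2}$ ($q{\left(Y,g \right)} = 6 - \left(-2 + 1 g g\right) = 6 - \left(-2 + 1 g^{2}\right) = 6 - \left(-2 + g^{2}\right) = 8 - g^{2}$)
$q{\left(-4,7 \right)} - 540 = \left(8 - 7^{2}\right) - 540 = \left(8 - 49\right) - 540 = -41 - 540 = -581$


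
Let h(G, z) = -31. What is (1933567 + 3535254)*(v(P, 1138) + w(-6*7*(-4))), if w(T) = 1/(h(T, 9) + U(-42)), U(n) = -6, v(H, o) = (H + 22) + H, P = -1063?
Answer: -425742246029/37 ≈ -1.1507e+10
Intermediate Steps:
v(H, o) = 22 + 2*H (v(H, o) = (22 + H) + H = 22 + 2*H)
w(T) = -1/37 (w(T) = 1/(-31 - 6) = 1/(-37) = -1/37)
(1933567 + 3535254)*(v(P, 1138) + w(-6*7*(-4))) = (1933567 + 3535254)*((22 + 2*(-1063)) - 1/37) = 5468821*((22 - 2126) - 1/37) = 5468821*(-2104 - 1/37) = 5468821*(-77849/37) = -425742246029/37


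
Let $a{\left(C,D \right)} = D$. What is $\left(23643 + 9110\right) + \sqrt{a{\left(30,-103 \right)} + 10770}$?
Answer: $32753 + \sqrt{10667} \approx 32856.0$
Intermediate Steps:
$\left(23643 + 9110\right) + \sqrt{a{\left(30,-103 \right)} + 10770} = \left(23643 + 9110\right) + \sqrt{-103 + 10770} = 32753 + \sqrt{10667}$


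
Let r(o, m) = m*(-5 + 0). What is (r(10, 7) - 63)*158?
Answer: -15484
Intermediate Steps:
r(o, m) = -5*m (r(o, m) = m*(-5) = -5*m)
(r(10, 7) - 63)*158 = (-5*7 - 63)*158 = (-35 - 63)*158 = -98*158 = -15484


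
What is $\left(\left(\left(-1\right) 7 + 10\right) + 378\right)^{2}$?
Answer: $145161$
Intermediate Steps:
$\left(\left(\left(-1\right) 7 + 10\right) + 378\right)^{2} = \left(\left(-7 + 10\right) + 378\right)^{2} = \left(3 + 378\right)^{2} = 381^{2} = 145161$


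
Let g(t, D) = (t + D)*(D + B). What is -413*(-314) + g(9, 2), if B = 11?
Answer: 129825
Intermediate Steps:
g(t, D) = (11 + D)*(D + t) (g(t, D) = (t + D)*(D + 11) = (D + t)*(11 + D) = (11 + D)*(D + t))
-413*(-314) + g(9, 2) = -413*(-314) + (2² + 11*2 + 11*9 + 2*9) = 129682 + (4 + 22 + 99 + 18) = 129682 + 143 = 129825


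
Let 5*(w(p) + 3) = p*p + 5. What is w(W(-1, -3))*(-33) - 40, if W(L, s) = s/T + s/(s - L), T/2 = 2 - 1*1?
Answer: 26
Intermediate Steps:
T = 2 (T = 2*(2 - 1*1) = 2*(2 - 1) = 2*1 = 2)
W(L, s) = s/2 + s/(s - L)
w(p) = -2 + p²/5 (w(p) = -3 + (p*p + 5)/5 = -3 + (p² + 5)/5 = -3 + (5 + p²)/5 = -3 + (1 + p²/5) = -2 + p²/5)
w(W(-1, -3))*(-33) - 40 = (-2 + ((½)*(-3)*(2 - 3 - 1*(-1))/(-3 - 1*(-1)))²/5)*(-33) - 40 = (-2 + ((½)*(-3)*(2 - 3 + 1)/(-3 + 1))²/5)*(-33) - 40 = (-2 + ((½)*(-3)*0/(-2))²/5)*(-33) - 40 = (-2 + ((½)*(-3)*(-½)*0)²/5)*(-33) - 40 = (-2 + (⅕)*0²)*(-33) - 40 = (-2 + (⅕)*0)*(-33) - 40 = (-2 + 0)*(-33) - 40 = -2*(-33) - 40 = 66 - 40 = 26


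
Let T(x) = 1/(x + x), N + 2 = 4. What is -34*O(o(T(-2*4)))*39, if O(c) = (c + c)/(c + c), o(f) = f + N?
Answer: -1326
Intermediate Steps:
N = 2 (N = -2 + 4 = 2)
T(x) = 1/(2*x)
o(f) = 2 + f (o(f) = f + 2 = 2 + f)
O(c) = 1 (O(c) = (2*c)/((2*c)) = (2*c)*(1/(2*c)) = 1)
-34*O(o(T(-2*4)))*39 = -34*1*39 = -34*39 = -1326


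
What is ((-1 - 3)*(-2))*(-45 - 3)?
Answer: -384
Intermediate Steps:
((-1 - 3)*(-2))*(-45 - 3) = -4*(-2)*(-48) = 8*(-48) = -384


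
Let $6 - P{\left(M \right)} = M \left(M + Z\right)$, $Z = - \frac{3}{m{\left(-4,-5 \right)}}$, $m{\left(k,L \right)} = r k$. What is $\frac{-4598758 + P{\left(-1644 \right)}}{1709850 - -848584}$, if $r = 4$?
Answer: $- \frac{29204719}{10233736} \approx -2.8538$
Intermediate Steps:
$m{\left(k,L \right)} = 4 k$
$Z = \frac{3}{16}$ ($Z = - \frac{3}{4 \left(-4\right)} = - \frac{3}{-16} = \left(-3\right) \left(- \frac{1}{16}\right) = \frac{3}{16} \approx 0.1875$)
$P{\left(M \right)} = 6 - M \left(\frac{3}{16} + M\right)$ ($P{\left(M \right)} = 6 - M \left(M + \frac{3}{16}\right) = 6 - M \left(\frac{3}{16} + M\right)$)
$\frac{-4598758 + P{\left(-1644 \right)}}{1709850 - -848584} = \frac{-4598758 - \frac{10809687}{4}}{1709850 - -848584} = \frac{-4598758 + \left(6 - 2702736 + \frac{1233}{4}\right)}{1709850 + 848584} = \frac{-4598758 + \left(6 - 2702736 + \frac{1233}{4}\right)}{2558434} = \left(-4598758 - \frac{10809687}{4}\right) \frac{1}{2558434} = \left(- \frac{29204719}{4}\right) \frac{1}{2558434} = - \frac{29204719}{10233736}$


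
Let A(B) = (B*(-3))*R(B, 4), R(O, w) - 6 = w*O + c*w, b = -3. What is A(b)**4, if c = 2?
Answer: 104976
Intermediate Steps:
R(O, w) = 6 + 2*w + O*w (R(O, w) = 6 + (w*O + 2*w) = 6 + (O*w + 2*w) = 6 + (2*w + O*w) = 6 + 2*w + O*w)
A(B) = -3*B*(14 + 4*B) (A(B) = (B*(-3))*(6 + 2*4 + B*4) = (-3*B)*(6 + 8 + 4*B) = (-3*B)*(14 + 4*B) = -3*B*(14 + 4*B))
A(b)**4 = (-6*(-3)*(7 + 2*(-3)))**4 = (-6*(-3)*(7 - 6))**4 = (-6*(-3)*1)**4 = 18**4 = 104976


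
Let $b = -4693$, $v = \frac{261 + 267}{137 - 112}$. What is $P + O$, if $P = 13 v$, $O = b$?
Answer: $- \frac{110461}{25} \approx -4418.4$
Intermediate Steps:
$v = \frac{528}{25} \approx 21.12$
$O = -4693$
$P = \frac{6864}{25}$ ($P = 13 \cdot \frac{528}{25} = \frac{6864}{25} \approx 274.56$)
$P + O = \frac{6864}{25} - 4693 = - \frac{110461}{25}$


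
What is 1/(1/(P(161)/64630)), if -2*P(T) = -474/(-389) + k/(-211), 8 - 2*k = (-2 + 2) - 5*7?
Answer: -183301/21219063080 ≈ -8.6385e-6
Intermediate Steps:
k = 43/2 (k = 4 - ((-2 + 2) - 5*7)/2 = 4 - (0 - 35)/2 = 4 - 1/2*(-35) = 4 + 35/2 = 43/2 ≈ 21.500)
P(T) = -183301/328316 (P(T) = -(-474/(-389) + (43/2)/(-211))/2 = -(-474*(-1/389) + (43/2)*(-1/211))/2 = -(474/389 - 43/422)/2 = -1/2*183301/164158 = -183301/328316)
1/(1/(P(161)/64630)) = 1/(1/(-183301/328316/64630)) = 1/(1/(-183301/328316*1/64630)) = 1/(1/(-183301/21219063080)) = 1/(-21219063080/183301) = -183301/21219063080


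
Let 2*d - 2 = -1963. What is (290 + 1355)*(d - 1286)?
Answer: -7456785/2 ≈ -3.7284e+6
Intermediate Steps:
d = -1961/2 (d = 1 + (1/2)*(-1963) = 1 - 1963/2 = -1961/2 ≈ -980.50)
(290 + 1355)*(d - 1286) = (290 + 1355)*(-1961/2 - 1286) = 1645*(-4533/2) = -7456785/2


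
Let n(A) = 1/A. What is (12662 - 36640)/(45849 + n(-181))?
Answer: -114211/218386 ≈ -0.52298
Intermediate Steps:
(12662 - 36640)/(45849 + n(-181)) = (12662 - 36640)/(45849 + 1/(-181)) = -23978/(45849 - 1/181) = -23978/8298668/181 = -23978*181/8298668 = -114211/218386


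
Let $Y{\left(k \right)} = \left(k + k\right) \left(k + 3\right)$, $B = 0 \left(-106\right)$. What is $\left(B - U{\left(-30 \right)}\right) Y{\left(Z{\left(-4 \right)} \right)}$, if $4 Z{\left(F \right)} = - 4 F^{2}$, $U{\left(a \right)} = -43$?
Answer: $17888$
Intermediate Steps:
$B = 0$
$Z{\left(F \right)} = - F^{2}$ ($Z{\left(F \right)} = \frac{\left(-4\right) F^{2}}{4} = - F^{2}$)
$Y{\left(k \right)} = 2 k \left(3 + k\right)$
$\left(B - U{\left(-30 \right)}\right) Y{\left(Z{\left(-4 \right)} \right)} = \left(0 - -43\right) 2 \left(- \left(-4\right)^{2}\right) \left(3 - \left(-4\right)^{2}\right) = \left(0 + 43\right) 2 \left(\left(-1\right) 16\right) \left(3 - 16\right) = 43 \cdot 2 \left(-16\right) \left(3 - 16\right) = 43 \cdot 2 \left(-16\right) \left(-13\right) = 43 \cdot 416 = 17888$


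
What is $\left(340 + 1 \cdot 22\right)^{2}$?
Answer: $131044$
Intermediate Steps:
$\left(340 + 1 \cdot 22\right)^{2} = \left(340 + 22\right)^{2} = 362^{2} = 131044$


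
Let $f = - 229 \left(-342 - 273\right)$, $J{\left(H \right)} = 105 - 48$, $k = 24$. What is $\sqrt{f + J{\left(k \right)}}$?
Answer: $2 \sqrt{35223} \approx 375.36$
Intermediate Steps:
$J{\left(H \right)} = 57$ ($J{\left(H \right)} = 105 - 48 = 57$)
$f = 140835$ ($f = \left(-229\right) \left(-615\right) = 140835$)
$\sqrt{f + J{\left(k \right)}} = \sqrt{140835 + 57} = \sqrt{140892} = 2 \sqrt{35223}$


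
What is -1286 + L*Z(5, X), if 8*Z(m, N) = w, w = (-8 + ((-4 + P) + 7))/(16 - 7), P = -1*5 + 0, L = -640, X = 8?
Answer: -10774/9 ≈ -1197.1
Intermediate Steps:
P = -5 (P = -5 + 0 = -5)
w = -10/9 (w = (-8 + ((-4 - 5) + 7))/(16 - 7) = (-8 + (-9 + 7))/9 = (-8 - 2)*(⅑) = -10*⅑ = -10/9 ≈ -1.1111)
Z(m, N) = -5/36 (Z(m, N) = (⅛)*(-10/9) = -5/36)
-1286 + L*Z(5, X) = -1286 - 640*(-5/36) = -1286 + 800/9 = -10774/9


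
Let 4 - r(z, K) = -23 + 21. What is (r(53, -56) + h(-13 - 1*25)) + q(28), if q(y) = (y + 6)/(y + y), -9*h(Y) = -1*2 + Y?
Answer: 2785/252 ≈ 11.052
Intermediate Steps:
r(z, K) = 6 (r(z, K) = 4 - (-23 + 21) = 4 - 1*(-2) = 4 + 2 = 6)
h(Y) = 2/9 - Y/9 (h(Y) = -(-1*2 + Y)/9 = -(-2 + Y)/9 = 2/9 - Y/9)
q(y) = (6 + y)/(2*y) (q(y) = (6 + y)/((2*y)) = (6 + y)*(1/(2*y)) = (6 + y)/(2*y))
(r(53, -56) + h(-13 - 1*25)) + q(28) = (6 + (2/9 - (-13 - 1*25)/9)) + (½)*(6 + 28)/28 = (6 + (2/9 - (-13 - 25)/9)) + (½)*(1/28)*34 = (6 + (2/9 - ⅑*(-38))) + 17/28 = (6 + (2/9 + 38/9)) + 17/28 = (6 + 40/9) + 17/28 = 94/9 + 17/28 = 2785/252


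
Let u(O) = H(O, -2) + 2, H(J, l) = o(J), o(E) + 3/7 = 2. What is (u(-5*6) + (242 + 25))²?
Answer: 3587236/49 ≈ 73209.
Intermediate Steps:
o(E) = 11/7 (o(E) = -3/7 + 2 = 11/7)
H(J, l) = 11/7
u(O) = 25/7 (u(O) = 11/7 + 2 = 25/7)
(u(-5*6) + (242 + 25))² = (25/7 + (242 + 25))² = (25/7 + 267)² = (1894/7)² = 3587236/49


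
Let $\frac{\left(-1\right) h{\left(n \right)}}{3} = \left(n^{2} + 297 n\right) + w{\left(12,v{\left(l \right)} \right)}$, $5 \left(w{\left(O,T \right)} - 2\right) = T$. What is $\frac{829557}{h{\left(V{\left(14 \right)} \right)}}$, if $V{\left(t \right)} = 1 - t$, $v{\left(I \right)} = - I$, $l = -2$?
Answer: $\frac{1382595}{18448} \approx 74.946$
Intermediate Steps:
$w{\left(O,T \right)} = 2 + \frac{T}{5}$
$h{\left(n \right)} = - \frac{36}{5} - 891 n - 3 n^{2}$ ($h{\left(n \right)} = - 3 \left(\left(n^{2} + 297 n\right) + \left(2 + \frac{\left(-1\right) \left(-2\right)}{5}\right)\right) = - 3 \left(\left(n^{2} + 297 n\right) + \left(2 + \frac{1}{5} \cdot 2\right)\right) = - 3 \left(\left(n^{2} + 297 n\right) + \left(2 + \frac{2}{5}\right)\right) = - 3 \left(\left(n^{2} + 297 n\right) + \frac{12}{5}\right) = - 3 \left(\frac{12}{5} + n^{2} + 297 n\right) = - \frac{36}{5} - 891 n - 3 n^{2}$)
$\frac{829557}{h{\left(V{\left(14 \right)} \right)}} = \frac{829557}{- \frac{36}{5} - 891 \left(1 - 14\right) - 3 \left(1 - 14\right)^{2}} = \frac{829557}{- \frac{36}{5} - -11583 - 3 \left(-13\right)^{2}} = \frac{829557}{- \frac{36}{5} + 11583 - 507} = \frac{829557}{\frac{55344}{5}} = 829557 \cdot \frac{5}{55344} = \frac{1382595}{18448}$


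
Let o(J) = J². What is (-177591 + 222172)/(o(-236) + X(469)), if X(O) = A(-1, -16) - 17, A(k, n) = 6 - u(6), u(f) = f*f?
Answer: 44581/55649 ≈ 0.80111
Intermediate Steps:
u(f) = f²
A(k, n) = -30 (A(k, n) = 6 - 1*6² = 6 - 1*36 = 6 - 36 = -30)
X(O) = -47 (X(O) = -30 - 17 = -47)
(-177591 + 222172)/(o(-236) + X(469)) = (-177591 + 222172)/((-236)² - 47) = 44581/(55696 - 47) = 44581/55649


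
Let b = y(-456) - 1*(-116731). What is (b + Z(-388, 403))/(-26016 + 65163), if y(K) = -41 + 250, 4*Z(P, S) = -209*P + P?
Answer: 137116/39147 ≈ 3.5026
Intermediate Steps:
Z(P, S) = -52*P (Z(P, S) = (-209*P + P)/4 = (-208*P)/4 = -52*P)
y(K) = 209
b = 116940 (b = 209 - 1*(-116731) = 209 + 116731 = 116940)
(b + Z(-388, 403))/(-26016 + 65163) = (116940 - 52*(-388))/(-26016 + 65163) = (116940 + 20176)/39147 = 137116*(1/39147) = 137116/39147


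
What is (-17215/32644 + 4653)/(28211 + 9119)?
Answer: 151875317/1218600520 ≈ 0.12463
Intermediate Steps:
(-17215/32644 + 4653)/(28211 + 9119) = (-17215*1/32644 + 4653)/37330 = (-17215/32644 + 4653)*(1/37330) = (151875317/32644)*(1/37330) = 151875317/1218600520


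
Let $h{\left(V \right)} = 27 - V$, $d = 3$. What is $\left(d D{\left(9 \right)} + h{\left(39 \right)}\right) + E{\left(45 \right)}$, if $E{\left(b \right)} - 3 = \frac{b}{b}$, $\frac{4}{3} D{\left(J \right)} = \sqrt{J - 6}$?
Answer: $-8 + \frac{9 \sqrt{3}}{4} \approx -4.1029$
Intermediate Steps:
$D{\left(J \right)} = \frac{3 \sqrt{-6 + J}}{4}$ ($D{\left(J \right)} = \frac{3 \sqrt{J - 6}}{4} = \frac{3 \sqrt{-6 + J}}{4}$)
$E{\left(b \right)} = 4$ ($E{\left(b \right)} = 3 + \frac{b}{b} = 3 + 1 = 4$)
$\left(d D{\left(9 \right)} + h{\left(39 \right)}\right) + E{\left(45 \right)} = \left(3 \frac{3 \sqrt{-6 + 9}}{4} + \left(27 - 39\right)\right) + 4 = \left(3 \frac{3 \sqrt{3}}{4} + \left(27 - 39\right)\right) + 4 = \left(\frac{9 \sqrt{3}}{4} - 12\right) + 4 = \left(-12 + \frac{9 \sqrt{3}}{4}\right) + 4 = -8 + \frac{9 \sqrt{3}}{4}$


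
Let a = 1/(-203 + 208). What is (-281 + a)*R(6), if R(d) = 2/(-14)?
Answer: 1404/35 ≈ 40.114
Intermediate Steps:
R(d) = -⅐ (R(d) = 2*(-1/14) = -⅐)
a = ⅕ (a = 1/5 = ⅕ ≈ 0.20000)
(-281 + a)*R(6) = (-281 + ⅕)*(-⅐) = -1404/5*(-⅐) = 1404/35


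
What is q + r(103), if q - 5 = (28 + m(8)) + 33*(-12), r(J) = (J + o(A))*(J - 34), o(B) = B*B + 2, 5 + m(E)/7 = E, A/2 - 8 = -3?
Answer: 13803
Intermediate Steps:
A = 10 (A = 16 + 2*(-3) = 16 - 6 = 10)
m(E) = -35 + 7*E
o(B) = 2 + B**2 (o(B) = B**2 + 2 = 2 + B**2)
r(J) = (-34 + J)*(102 + J) (r(J) = (J + (2 + 10**2))*(J - 34) = (J + (2 + 100))*(-34 + J) = (J + 102)*(-34 + J) = (102 + J)*(-34 + J) = (-34 + J)*(102 + J))
q = -342 (q = 5 + ((28 + (-35 + 7*8)) + 33*(-12)) = 5 + ((28 + (-35 + 56)) - 396) = 5 + ((28 + 21) - 396) = 5 + (49 - 396) = 5 - 347 = -342)
q + r(103) = -342 + (-3468 + 103**2 + 68*103) = -342 + (-3468 + 10609 + 7004) = -342 + 14145 = 13803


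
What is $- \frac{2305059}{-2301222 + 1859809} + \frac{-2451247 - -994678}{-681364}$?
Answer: $\frac{2213532712473}{300762927332} \approx 7.3597$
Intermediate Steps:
$- \frac{2305059}{-2301222 + 1859809} + \frac{-2451247 - -994678}{-681364} = - \frac{2305059}{-441413} + \left(-2451247 + 994678\right) \left(- \frac{1}{681364}\right) = \left(-2305059\right) \left(- \frac{1}{441413}\right) - - \frac{1456569}{681364} = \frac{2305059}{441413} + \frac{1456569}{681364} = \frac{2213532712473}{300762927332}$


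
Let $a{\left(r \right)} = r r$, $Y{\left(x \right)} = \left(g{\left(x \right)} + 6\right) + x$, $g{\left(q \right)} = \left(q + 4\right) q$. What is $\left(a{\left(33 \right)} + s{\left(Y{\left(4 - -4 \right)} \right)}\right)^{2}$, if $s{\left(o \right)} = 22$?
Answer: $1234321$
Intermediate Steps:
$g{\left(q \right)} = q \left(4 + q\right)$ ($g{\left(q \right)} = \left(4 + q\right) q = q \left(4 + q\right)$)
$Y{\left(x \right)} = 6 + x + x \left(4 + x\right)$ ($Y{\left(x \right)} = \left(x \left(4 + x\right) + 6\right) + x = \left(6 + x \left(4 + x\right)\right) + x = 6 + x + x \left(4 + x\right)$)
$a{\left(r \right)} = r^{2}$
$\left(a{\left(33 \right)} + s{\left(Y{\left(4 - -4 \right)} \right)}\right)^{2} = \left(33^{2} + 22\right)^{2} = \left(1089 + 22\right)^{2} = 1111^{2} = 1234321$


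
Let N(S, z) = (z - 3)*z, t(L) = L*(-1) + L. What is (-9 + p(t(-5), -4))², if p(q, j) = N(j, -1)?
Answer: 25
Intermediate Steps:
t(L) = 0 (t(L) = -L + L = 0)
N(S, z) = z*(-3 + z) (N(S, z) = (-3 + z)*z = z*(-3 + z))
p(q, j) = 4 (p(q, j) = -(-3 - 1) = -1*(-4) = 4)
(-9 + p(t(-5), -4))² = (-9 + 4)² = (-5)² = 25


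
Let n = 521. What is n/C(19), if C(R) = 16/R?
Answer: 9899/16 ≈ 618.69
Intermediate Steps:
n/C(19) = 521/((16/19)) = 521/((16*(1/19))) = 521/(16/19) = 521*(19/16) = 9899/16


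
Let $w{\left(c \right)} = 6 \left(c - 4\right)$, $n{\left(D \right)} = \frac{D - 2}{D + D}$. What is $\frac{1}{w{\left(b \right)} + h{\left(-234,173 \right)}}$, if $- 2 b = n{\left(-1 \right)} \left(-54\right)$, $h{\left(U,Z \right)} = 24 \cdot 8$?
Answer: $\frac{1}{411} \approx 0.0024331$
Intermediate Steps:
$h{\left(U,Z \right)} = 192$
$n{\left(D \right)} = \frac{-2 + D}{2 D}$
$b = \frac{81}{2}$ ($b = - \frac{\frac{-2 - 1}{2 \left(-1\right)} \left(-54\right)}{2} = - \frac{\frac{1}{2} \left(-1\right) \left(-3\right) \left(-54\right)}{2} = - \frac{\frac{3}{2} \left(-54\right)}{2} = \left(- \frac{1}{2}\right) \left(-81\right) = \frac{81}{2} \approx 40.5$)
$w{\left(c \right)} = -24 + 6 c$ ($w{\left(c \right)} = 6 \left(-4 + c\right) = -24 + 6 c$)
$\frac{1}{w{\left(b \right)} + h{\left(-234,173 \right)}} = \frac{1}{\left(-24 + 6 \cdot \frac{81}{2}\right) + 192} = \frac{1}{\left(-24 + 243\right) + 192} = \frac{1}{219 + 192} = \frac{1}{411}$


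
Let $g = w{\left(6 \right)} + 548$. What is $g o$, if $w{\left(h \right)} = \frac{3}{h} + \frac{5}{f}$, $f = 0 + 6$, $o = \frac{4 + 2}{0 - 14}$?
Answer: $- \frac{1648}{7} \approx -235.43$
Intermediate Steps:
$o = - \frac{3}{7}$ ($o = \frac{6}{-14} = 6 \left(- \frac{1}{14}\right) = - \frac{3}{7} \approx -0.42857$)
$f = 6$
$w{\left(h \right)} = \frac{5}{6} + \frac{3}{h}$ ($w{\left(h \right)} = \frac{3}{h} + \frac{5}{6} = \frac{5}{6} + \frac{3}{h}$)
$g = \frac{1648}{3}$ ($g = \left(\frac{5}{6} + \frac{3}{6}\right) + 548 = \left(\frac{5}{6} + 3 \cdot \frac{1}{6}\right) + 548 = \left(\frac{5}{6} + \frac{1}{2}\right) + 548 = \frac{4}{3} + 548 = \frac{1648}{3} \approx 549.33$)
$g o = \frac{1648}{3} \left(- \frac{3}{7}\right) = - \frac{1648}{7}$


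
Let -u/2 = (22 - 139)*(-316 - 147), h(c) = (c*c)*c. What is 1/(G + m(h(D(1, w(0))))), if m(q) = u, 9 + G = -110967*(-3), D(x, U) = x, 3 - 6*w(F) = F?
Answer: 1/224550 ≈ 4.4534e-6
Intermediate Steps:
w(F) = ½ - F/6
G = 332892 (G = -9 - 110967*(-3) = -9 + 332901 = 332892)
h(c) = c³ (h(c) = c²*c = c³)
u = -108342 (u = -2*(22 - 139)*(-316 - 147) = -(-234)*(-463) = -2*54171 = -108342)
m(q) = -108342
1/(G + m(h(D(1, w(0))))) = 1/(332892 - 108342) = 1/224550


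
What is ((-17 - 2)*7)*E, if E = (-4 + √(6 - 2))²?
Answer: -532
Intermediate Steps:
E = 4 (E = (-4 + √4)² = (-4 + 2)² = (-2)² = 4)
((-17 - 2)*7)*E = ((-17 - 2)*7)*4 = -19*7*4 = -133*4 = -532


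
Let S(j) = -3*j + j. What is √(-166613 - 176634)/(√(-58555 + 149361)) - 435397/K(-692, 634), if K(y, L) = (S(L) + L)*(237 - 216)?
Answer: 435397/13314 + I*√31168887082/90806 ≈ 32.702 + 1.9442*I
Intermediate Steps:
S(j) = -2*j
K(y, L) = -21*L (K(y, L) = (-2*L + L)*(237 - 216) = -L*21 = -21*L)
√(-166613 - 176634)/(√(-58555 + 149361)) - 435397/K(-692, 634) = √(-166613 - 176634)/(√(-58555 + 149361)) - 435397/((-21*634)) = √(-343247)/(√90806) - 435397/(-13314) = (I*√343247)*(√90806/90806) - 435397*(-1/13314) = I*√31168887082/90806 + 435397/13314 = 435397/13314 + I*√31168887082/90806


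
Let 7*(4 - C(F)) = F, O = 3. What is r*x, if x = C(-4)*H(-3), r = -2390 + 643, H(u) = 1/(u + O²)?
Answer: -27952/21 ≈ -1331.0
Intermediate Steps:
C(F) = 4 - F/7
H(u) = 1/(9 + u) (H(u) = 1/(u + 3²) = 1/(u + 9) = 1/(9 + u))
r = -1747
x = 16/21 (x = (4 - ⅐*(-4))/(9 - 3) = (4 + 4/7)/6 = (32/7)*(⅙) = 16/21 ≈ 0.76190)
r*x = -1747*16/21 = -27952/21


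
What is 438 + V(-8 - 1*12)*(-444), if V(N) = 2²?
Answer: -1338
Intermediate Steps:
V(N) = 4
438 + V(-8 - 1*12)*(-444) = 438 + 4*(-444) = 438 - 1776 = -1338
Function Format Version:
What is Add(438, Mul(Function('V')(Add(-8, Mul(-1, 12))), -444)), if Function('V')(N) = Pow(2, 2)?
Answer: -1338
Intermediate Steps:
Function('V')(N) = 4
Add(438, Mul(Function('V')(Add(-8, Mul(-1, 12))), -444)) = Add(438, Mul(4, -444)) = Add(438, -1776) = -1338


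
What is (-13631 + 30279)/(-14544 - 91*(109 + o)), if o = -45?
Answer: -2081/2546 ≈ -0.81736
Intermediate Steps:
(-13631 + 30279)/(-14544 - 91*(109 + o)) = (-13631 + 30279)/(-14544 - 91*(109 - 45)) = 16648/(-14544 - 91*64) = 16648/(-14544 - 5824) = 16648/(-20368) = 16648*(-1/20368) = -2081/2546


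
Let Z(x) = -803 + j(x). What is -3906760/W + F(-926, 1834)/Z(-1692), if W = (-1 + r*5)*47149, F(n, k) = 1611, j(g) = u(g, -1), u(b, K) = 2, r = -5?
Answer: 4933469/4196261 ≈ 1.1757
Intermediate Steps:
j(g) = 2
Z(x) = -801 (Z(x) = -803 + 2 = -801)
W = -1225874 (W = (-1 - 5*5)*47149 = (-1 - 25)*47149 = -26*47149 = -1225874)
-3906760/W + F(-926, 1834)/Z(-1692) = -3906760/(-1225874) + 1611/(-801) = -3906760*(-1/1225874) + 1611*(-1/801) = 150260/47149 - 179/89 = 4933469/4196261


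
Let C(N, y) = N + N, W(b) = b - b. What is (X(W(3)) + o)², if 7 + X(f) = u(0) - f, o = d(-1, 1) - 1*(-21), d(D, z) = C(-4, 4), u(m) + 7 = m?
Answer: 1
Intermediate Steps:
u(m) = -7 + m
W(b) = 0
C(N, y) = 2*N
d(D, z) = -8 (d(D, z) = 2*(-4) = -8)
o = 13 (o = -8 - 1*(-21) = -8 + 21 = 13)
X(f) = -14 - f (X(f) = -7 + ((-7 + 0) - f) = -7 + (-7 - f) = -14 - f)
(X(W(3)) + o)² = ((-14 - 1*0) + 13)² = ((-14 + 0) + 13)² = (-14 + 13)² = (-1)² = 1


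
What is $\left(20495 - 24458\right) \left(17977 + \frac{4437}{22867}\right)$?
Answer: $- \frac{1629127857648}{22867} \approx -7.1244 \cdot 10^{7}$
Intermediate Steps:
$\left(20495 - 24458\right) \left(17977 + \frac{4437}{22867}\right) = - 3963 \left(17977 + 4437 \cdot \frac{1}{22867}\right) = - 3963 \left(17977 + \frac{4437}{22867}\right) = \left(-3963\right) \frac{411084496}{22867} = - \frac{1629127857648}{22867}$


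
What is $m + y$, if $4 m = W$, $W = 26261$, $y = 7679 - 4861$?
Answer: $\frac{37533}{4} \approx 9383.3$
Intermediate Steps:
$y = 2818$
$m = \frac{26261}{4}$ ($m = \frac{1}{4} \cdot 26261 = \frac{26261}{4} \approx 6565.3$)
$m + y = \frac{26261}{4} + 2818 = \frac{37533}{4}$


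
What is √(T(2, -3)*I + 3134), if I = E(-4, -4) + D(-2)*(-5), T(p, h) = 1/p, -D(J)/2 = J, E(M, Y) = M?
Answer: √3122 ≈ 55.875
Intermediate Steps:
D(J) = -2*J
I = -24 (I = -4 - 2*(-2)*(-5) = -4 + 4*(-5) = -4 - 20 = -24)
√(T(2, -3)*I + 3134) = √(-24/2 + 3134) = √((½)*(-24) + 3134) = √(-12 + 3134) = √3122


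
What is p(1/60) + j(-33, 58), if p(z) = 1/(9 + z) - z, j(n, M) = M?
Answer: 1885739/32460 ≈ 58.094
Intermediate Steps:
p(1/60) + j(-33, 58) = (1 - (1/60)² - 9/60)/(9 + 1/60) + 58 = (1 - (1/60)² - 9*1/60)/(9 + 1/60) + 58 = (1 - 1*1/3600 - 3/20)/(541/60) + 58 = 60*(1 - 1/3600 - 3/20)/541 + 58 = (60/541)*(3059/3600) + 58 = 3059/32460 + 58 = 1885739/32460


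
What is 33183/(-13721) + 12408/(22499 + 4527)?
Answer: -363276795/185411873 ≈ -1.9593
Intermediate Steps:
33183/(-13721) + 12408/(22499 + 4527) = 33183*(-1/13721) + 12408/27026 = -33183/13721 + 12408*(1/27026) = -33183/13721 + 6204/13513 = -363276795/185411873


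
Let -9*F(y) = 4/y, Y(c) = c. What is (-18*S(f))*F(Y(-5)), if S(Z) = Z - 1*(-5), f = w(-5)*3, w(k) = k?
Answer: 16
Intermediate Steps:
F(y) = -4/(9*y)
f = -15 (f = -5*3 = -15)
S(Z) = 5 + Z (S(Z) = Z + 5 = 5 + Z)
(-18*S(f))*F(Y(-5)) = (-18*(5 - 15))*(-4/9/(-5)) = (-18*(-10))*(-4/9*(-1/5)) = 180*(4/45) = 16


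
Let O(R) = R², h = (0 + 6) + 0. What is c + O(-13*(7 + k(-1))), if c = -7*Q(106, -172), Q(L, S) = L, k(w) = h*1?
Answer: 27819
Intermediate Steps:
h = 6 (h = 6 + 0 = 6)
k(w) = 6 (k(w) = 6*1 = 6)
c = -742 (c = -7*106 = -742)
c + O(-13*(7 + k(-1))) = -742 + (-13*(7 + 6))² = -742 + (-13*13)² = -742 + (-169)² = -742 + 28561 = 27819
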